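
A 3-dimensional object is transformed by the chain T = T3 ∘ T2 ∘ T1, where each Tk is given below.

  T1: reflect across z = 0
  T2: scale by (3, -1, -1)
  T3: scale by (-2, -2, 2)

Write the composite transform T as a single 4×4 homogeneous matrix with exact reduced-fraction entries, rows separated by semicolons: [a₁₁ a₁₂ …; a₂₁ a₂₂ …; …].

T1 = [1 0 0 0; 0 1 0 0; 0 0 -1 0; 0 0 0 1]
T2·T1 = [3 0 0 0; 0 -1 0 0; 0 0 1 0; 0 0 0 1]
T3·…·T1 = [-6 0 0 0; 0 2 0 0; 0 0 2 0; 0 0 0 1]

T = [-6 0 0 0; 0 2 0 0; 0 0 2 0; 0 0 0 1]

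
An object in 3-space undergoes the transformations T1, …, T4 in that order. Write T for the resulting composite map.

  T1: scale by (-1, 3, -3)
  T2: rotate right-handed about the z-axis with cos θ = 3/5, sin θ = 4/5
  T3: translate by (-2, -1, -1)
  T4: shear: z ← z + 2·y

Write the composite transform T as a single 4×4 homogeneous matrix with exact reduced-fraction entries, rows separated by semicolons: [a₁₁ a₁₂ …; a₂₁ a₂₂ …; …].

T1 = [-1 0 0 0; 0 3 0 0; 0 0 -3 0; 0 0 0 1]
T2·T1 = [-3/5 -12/5 0 0; -4/5 9/5 0 0; 0 0 -3 0; 0 0 0 1]
T3·…·T1 = [-3/5 -12/5 0 -2; -4/5 9/5 0 -1; 0 0 -3 -1; 0 0 0 1]
T4·…·T1 = [-3/5 -12/5 0 -2; -4/5 9/5 0 -1; -8/5 18/5 -3 -3; 0 0 0 1]

T = [-3/5 -12/5 0 -2; -4/5 9/5 0 -1; -8/5 18/5 -3 -3; 0 0 0 1]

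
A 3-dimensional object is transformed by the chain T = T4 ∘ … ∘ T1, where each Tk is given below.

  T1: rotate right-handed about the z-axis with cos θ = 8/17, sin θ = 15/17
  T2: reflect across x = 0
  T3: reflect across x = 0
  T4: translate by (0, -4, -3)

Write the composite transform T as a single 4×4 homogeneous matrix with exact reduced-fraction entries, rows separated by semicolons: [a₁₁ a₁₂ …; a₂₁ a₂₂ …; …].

T = [8/17 -15/17 0 0; 15/17 8/17 0 -4; 0 0 1 -3; 0 0 0 1]

T1 = [8/17 -15/17 0 0; 15/17 8/17 0 0; 0 0 1 0; 0 0 0 1]
T2·T1 = [-8/17 15/17 0 0; 15/17 8/17 0 0; 0 0 1 0; 0 0 0 1]
T3·…·T1 = [8/17 -15/17 0 0; 15/17 8/17 0 0; 0 0 1 0; 0 0 0 1]
T4·…·T1 = [8/17 -15/17 0 0; 15/17 8/17 0 -4; 0 0 1 -3; 0 0 0 1]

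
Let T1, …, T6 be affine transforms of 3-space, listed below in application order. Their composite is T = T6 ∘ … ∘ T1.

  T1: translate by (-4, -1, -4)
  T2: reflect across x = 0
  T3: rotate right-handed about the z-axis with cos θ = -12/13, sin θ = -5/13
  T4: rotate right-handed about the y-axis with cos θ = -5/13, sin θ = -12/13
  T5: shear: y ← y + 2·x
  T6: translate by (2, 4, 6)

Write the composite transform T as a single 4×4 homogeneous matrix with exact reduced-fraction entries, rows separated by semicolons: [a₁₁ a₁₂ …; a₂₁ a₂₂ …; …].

T1 = [1 0 0 -4; 0 1 0 -1; 0 0 1 -4; 0 0 0 1]
T2·T1 = [-1 0 0 4; 0 1 0 -1; 0 0 1 -4; 0 0 0 1]
T3·…·T1 = [12/13 5/13 0 -53/13; 5/13 -12/13 0 -8/13; 0 0 1 -4; 0 0 0 1]
T4·…·T1 = [-60/169 -25/169 -12/13 889/169; 5/13 -12/13 0 -8/13; 144/169 60/169 -5/13 -376/169; 0 0 0 1]
T5·…·T1 = [-60/169 -25/169 -12/13 889/169; -55/169 -206/169 -24/13 1674/169; 144/169 60/169 -5/13 -376/169; 0 0 0 1]
T6·…·T1 = [-60/169 -25/169 -12/13 1227/169; -55/169 -206/169 -24/13 2350/169; 144/169 60/169 -5/13 638/169; 0 0 0 1]

T = [-60/169 -25/169 -12/13 1227/169; -55/169 -206/169 -24/13 2350/169; 144/169 60/169 -5/13 638/169; 0 0 0 1]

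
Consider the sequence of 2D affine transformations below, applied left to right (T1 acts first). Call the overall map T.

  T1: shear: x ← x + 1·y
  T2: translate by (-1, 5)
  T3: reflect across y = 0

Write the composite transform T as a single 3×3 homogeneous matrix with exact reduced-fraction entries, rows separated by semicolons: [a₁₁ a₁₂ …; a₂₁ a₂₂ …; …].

T = [1 1 -1; 0 -1 -5; 0 0 1]

T1 = [1 1 0; 0 1 0; 0 0 1]
T2·T1 = [1 1 -1; 0 1 5; 0 0 1]
T3·…·T1 = [1 1 -1; 0 -1 -5; 0 0 1]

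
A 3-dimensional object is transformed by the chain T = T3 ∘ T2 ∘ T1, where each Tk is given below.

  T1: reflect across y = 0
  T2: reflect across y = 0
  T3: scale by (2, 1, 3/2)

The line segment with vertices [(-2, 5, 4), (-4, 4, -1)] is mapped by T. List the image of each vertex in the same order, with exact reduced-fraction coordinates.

T1 reflect across y = 0: (-2, 5, 4) → (-2, -5, 4); (-4, 4, -1) → (-4, -4, -1)
T2 reflect across y = 0: (-2, -5, 4) → (-2, 5, 4); (-4, -4, -1) → (-4, 4, -1)
T3 scale by (2, 1, 3/2): (-2, 5, 4) → (-4, 5, 6); (-4, 4, -1) → (-8, 4, -3/2)

image vertices: (-4, 5, 6), (-8, 4, -3/2)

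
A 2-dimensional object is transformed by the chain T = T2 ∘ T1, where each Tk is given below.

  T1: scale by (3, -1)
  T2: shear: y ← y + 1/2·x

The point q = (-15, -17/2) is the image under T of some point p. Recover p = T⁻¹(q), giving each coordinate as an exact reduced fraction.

T1 = [3 0 0; 0 -1 0; 0 0 1]
T2·T1 = [3 0 0; 3/2 -1 0; 0 0 1]
det M = -3; M⁻¹ = [1/3 0 0; 1/2 -1 0; 0 0 1]
M⁻¹ · (-15, -17/2)ᵀ = (-5, 1)ᵀ

p = (-5, 1)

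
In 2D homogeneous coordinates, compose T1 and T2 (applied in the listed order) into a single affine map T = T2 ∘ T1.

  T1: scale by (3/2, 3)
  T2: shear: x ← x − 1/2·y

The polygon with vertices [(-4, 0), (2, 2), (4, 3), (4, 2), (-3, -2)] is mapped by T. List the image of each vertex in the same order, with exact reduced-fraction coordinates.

image vertices: (-6, 0), (0, 6), (3/2, 9), (3, 6), (-3/2, -6)

T1 scale by (3/2, 3): (-4, 0) → (-6, 0); (2, 2) → (3, 6); (4, 3) → (6, 9); (4, 2) → (6, 6); (-3, -2) → (-9/2, -6)
T2 shear: x ← x − 1/2·y: (-6, 0) → (-6, 0); (3, 6) → (0, 6); (6, 9) → (3/2, 9); (6, 6) → (3, 6); (-9/2, -6) → (-3/2, -6)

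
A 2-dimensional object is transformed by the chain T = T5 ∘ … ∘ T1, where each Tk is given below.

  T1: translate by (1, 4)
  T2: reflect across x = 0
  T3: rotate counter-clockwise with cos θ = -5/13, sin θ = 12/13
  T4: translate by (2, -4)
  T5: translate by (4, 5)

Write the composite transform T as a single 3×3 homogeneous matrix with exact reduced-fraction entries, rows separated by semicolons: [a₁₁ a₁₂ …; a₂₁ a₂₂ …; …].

T1 = [1 0 1; 0 1 4; 0 0 1]
T2·T1 = [-1 0 -1; 0 1 4; 0 0 1]
T3·…·T1 = [5/13 -12/13 -43/13; -12/13 -5/13 -32/13; 0 0 1]
T4·…·T1 = [5/13 -12/13 -17/13; -12/13 -5/13 -84/13; 0 0 1]
T5·…·T1 = [5/13 -12/13 35/13; -12/13 -5/13 -19/13; 0 0 1]

T = [5/13 -12/13 35/13; -12/13 -5/13 -19/13; 0 0 1]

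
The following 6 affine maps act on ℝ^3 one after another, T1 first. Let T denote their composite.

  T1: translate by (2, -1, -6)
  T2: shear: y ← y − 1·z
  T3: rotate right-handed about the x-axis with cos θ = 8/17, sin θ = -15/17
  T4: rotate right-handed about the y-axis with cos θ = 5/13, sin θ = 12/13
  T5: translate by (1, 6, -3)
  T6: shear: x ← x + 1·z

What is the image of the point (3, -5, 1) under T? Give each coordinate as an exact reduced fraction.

T(p) = (-86/13, 19/17, -1808/221)

T1 translate by (2, -1, -6): (3, -5, 1) → (5, -6, -5)
T2 shear: y ← y − 1·z: (5, -6, -5) → (5, -1, -5)
T3 rotate right-handed about the x-axis with cos θ = 8/17, sin θ = -15/17: (5, -1, -5) → (5, -83/17, -25/17)
T4 rotate right-handed about the y-axis with cos θ = 5/13, sin θ = 12/13: (5, -83/17, -25/17) → (125/221, -83/17, -1145/221)
T5 translate by (1, 6, -3): (125/221, -83/17, -1145/221) → (346/221, 19/17, -1808/221)
T6 shear: x ← x + 1·z: (346/221, 19/17, -1808/221) → (-86/13, 19/17, -1808/221)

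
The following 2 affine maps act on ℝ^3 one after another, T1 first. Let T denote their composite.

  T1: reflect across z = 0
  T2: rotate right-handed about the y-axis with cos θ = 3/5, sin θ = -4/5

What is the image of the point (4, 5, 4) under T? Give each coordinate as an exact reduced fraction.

T(p) = (28/5, 5, 4/5)

T1 reflect across z = 0: (4, 5, 4) → (4, 5, -4)
T2 rotate right-handed about the y-axis with cos θ = 3/5, sin θ = -4/5: (4, 5, -4) → (28/5, 5, 4/5)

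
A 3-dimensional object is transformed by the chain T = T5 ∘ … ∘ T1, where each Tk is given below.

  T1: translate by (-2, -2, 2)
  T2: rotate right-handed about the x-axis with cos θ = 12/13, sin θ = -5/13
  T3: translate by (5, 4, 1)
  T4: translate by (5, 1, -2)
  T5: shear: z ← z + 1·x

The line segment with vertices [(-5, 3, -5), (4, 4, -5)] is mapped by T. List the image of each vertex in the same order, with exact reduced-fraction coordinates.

image vertices: (3, 62/13, -15/13), (12, 74/13, 97/13)

T1 translate by (-2, -2, 2): (-5, 3, -5) → (-7, 1, -3); (4, 4, -5) → (2, 2, -3)
T2 rotate right-handed about the x-axis with cos θ = 12/13, sin θ = -5/13: (-7, 1, -3) → (-7, -3/13, -41/13); (2, 2, -3) → (2, 9/13, -46/13)
T3 translate by (5, 4, 1): (-7, -3/13, -41/13) → (-2, 49/13, -28/13); (2, 9/13, -46/13) → (7, 61/13, -33/13)
T4 translate by (5, 1, -2): (-2, 49/13, -28/13) → (3, 62/13, -54/13); (7, 61/13, -33/13) → (12, 74/13, -59/13)
T5 shear: z ← z + 1·x: (3, 62/13, -54/13) → (3, 62/13, -15/13); (12, 74/13, -59/13) → (12, 74/13, 97/13)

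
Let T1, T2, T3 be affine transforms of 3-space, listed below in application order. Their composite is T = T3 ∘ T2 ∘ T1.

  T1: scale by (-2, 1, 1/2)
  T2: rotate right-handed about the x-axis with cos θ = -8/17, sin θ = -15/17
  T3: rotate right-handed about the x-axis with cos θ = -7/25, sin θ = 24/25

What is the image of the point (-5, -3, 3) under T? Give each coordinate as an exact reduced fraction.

T(p) = (10, -447/170, 177/85)

T1 scale by (-2, 1, 1/2): (-5, -3, 3) → (10, -3, 3/2)
T2 rotate right-handed about the x-axis with cos θ = -8/17, sin θ = -15/17: (10, -3, 3/2) → (10, 93/34, 33/17)
T3 rotate right-handed about the x-axis with cos θ = -7/25, sin θ = 24/25: (10, 93/34, 33/17) → (10, -447/170, 177/85)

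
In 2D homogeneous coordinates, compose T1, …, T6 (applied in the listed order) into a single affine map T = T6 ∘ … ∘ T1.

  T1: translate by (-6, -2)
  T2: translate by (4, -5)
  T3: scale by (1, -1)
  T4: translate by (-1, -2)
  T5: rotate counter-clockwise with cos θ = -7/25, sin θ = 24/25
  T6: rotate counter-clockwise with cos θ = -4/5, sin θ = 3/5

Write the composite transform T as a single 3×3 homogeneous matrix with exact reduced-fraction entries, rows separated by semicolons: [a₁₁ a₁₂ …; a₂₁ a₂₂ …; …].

T1 = [1 0 -6; 0 1 -2; 0 0 1]
T2·T1 = [1 0 -2; 0 1 -7; 0 0 1]
T3·…·T1 = [1 0 -2; 0 -1 7; 0 0 1]
T4·…·T1 = [1 0 -3; 0 -1 5; 0 0 1]
T5·…·T1 = [-7/25 24/25 -99/25; 24/25 7/25 -107/25; 0 0 1]
T6·…·T1 = [-44/125 -117/125 717/125; -117/125 44/125 131/125; 0 0 1]

T = [-44/125 -117/125 717/125; -117/125 44/125 131/125; 0 0 1]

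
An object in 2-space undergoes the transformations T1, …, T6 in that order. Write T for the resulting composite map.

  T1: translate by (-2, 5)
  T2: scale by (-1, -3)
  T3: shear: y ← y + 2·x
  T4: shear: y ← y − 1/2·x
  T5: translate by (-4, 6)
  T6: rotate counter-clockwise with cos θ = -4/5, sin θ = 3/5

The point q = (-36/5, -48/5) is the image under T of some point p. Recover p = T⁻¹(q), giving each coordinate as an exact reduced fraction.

T1 = [1 0 -2; 0 1 5; 0 0 1]
T2·T1 = [-1 0 2; 0 -3 -15; 0 0 1]
T3·…·T1 = [-1 0 2; -2 -3 -11; 0 0 1]
T4·…·T1 = [-1 0 2; -3/2 -3 -12; 0 0 1]
T5·…·T1 = [-1 0 -2; -3/2 -3 -6; 0 0 1]
T6·…·T1 = [17/10 9/5 26/5; 3/5 12/5 18/5; 0 0 1]
det M = 3; M⁻¹ = [4/5 -3/5 -2; -1/5 17/30 -1; 0 0 1]
M⁻¹ · (-36/5, -48/5)ᵀ = (-2, -5)ᵀ

p = (-2, -5)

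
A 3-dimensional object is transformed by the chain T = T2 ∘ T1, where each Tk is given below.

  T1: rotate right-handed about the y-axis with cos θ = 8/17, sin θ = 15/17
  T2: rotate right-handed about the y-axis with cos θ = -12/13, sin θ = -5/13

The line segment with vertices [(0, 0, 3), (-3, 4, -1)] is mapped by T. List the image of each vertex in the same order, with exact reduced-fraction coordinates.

T1 rotate right-handed about the y-axis with cos θ = 8/17, sin θ = 15/17: (0, 0, 3) → (45/17, 0, 24/17); (-3, 4, -1) → (-39/17, 4, 37/17)
T2 rotate right-handed about the y-axis with cos θ = -12/13, sin θ = -5/13: (45/17, 0, 24/17) → (-660/221, 0, -63/221); (-39/17, 4, 37/17) → (283/221, 4, -639/221)

image vertices: (-660/221, 0, -63/221), (283/221, 4, -639/221)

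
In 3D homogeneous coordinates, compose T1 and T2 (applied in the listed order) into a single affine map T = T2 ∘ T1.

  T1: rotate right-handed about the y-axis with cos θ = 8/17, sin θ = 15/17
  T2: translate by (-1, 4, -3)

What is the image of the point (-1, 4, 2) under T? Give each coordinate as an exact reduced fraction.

T(p) = (5/17, 8, -20/17)

T1 rotate right-handed about the y-axis with cos θ = 8/17, sin θ = 15/17: (-1, 4, 2) → (22/17, 4, 31/17)
T2 translate by (-1, 4, -3): (22/17, 4, 31/17) → (5/17, 8, -20/17)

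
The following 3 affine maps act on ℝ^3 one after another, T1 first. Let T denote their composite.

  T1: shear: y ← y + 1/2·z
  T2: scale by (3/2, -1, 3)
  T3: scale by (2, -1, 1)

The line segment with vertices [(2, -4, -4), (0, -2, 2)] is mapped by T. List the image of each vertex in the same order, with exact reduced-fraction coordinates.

image vertices: (6, -6, -12), (0, -1, 6)

T1 shear: y ← y + 1/2·z: (2, -4, -4) → (2, -6, -4); (0, -2, 2) → (0, -1, 2)
T2 scale by (3/2, -1, 3): (2, -6, -4) → (3, 6, -12); (0, -1, 2) → (0, 1, 6)
T3 scale by (2, -1, 1): (3, 6, -12) → (6, -6, -12); (0, 1, 6) → (0, -1, 6)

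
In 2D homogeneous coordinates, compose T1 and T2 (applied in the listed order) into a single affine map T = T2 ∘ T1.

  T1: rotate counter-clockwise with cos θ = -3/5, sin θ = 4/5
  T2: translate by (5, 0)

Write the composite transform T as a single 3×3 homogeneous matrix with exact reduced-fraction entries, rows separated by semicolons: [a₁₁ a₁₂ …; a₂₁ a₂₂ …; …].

T = [-3/5 -4/5 5; 4/5 -3/5 0; 0 0 1]

T1 = [-3/5 -4/5 0; 4/5 -3/5 0; 0 0 1]
T2·T1 = [-3/5 -4/5 5; 4/5 -3/5 0; 0 0 1]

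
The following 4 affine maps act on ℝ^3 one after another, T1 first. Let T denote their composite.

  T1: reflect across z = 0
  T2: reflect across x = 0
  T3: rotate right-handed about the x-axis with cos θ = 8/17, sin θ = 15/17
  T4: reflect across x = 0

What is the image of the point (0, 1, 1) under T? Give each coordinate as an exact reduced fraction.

T1 reflect across z = 0: (0, 1, 1) → (0, 1, -1)
T2 reflect across x = 0: (0, 1, -1) → (0, 1, -1)
T3 rotate right-handed about the x-axis with cos θ = 8/17, sin θ = 15/17: (0, 1, -1) → (0, 23/17, 7/17)
T4 reflect across x = 0: (0, 23/17, 7/17) → (0, 23/17, 7/17)

T(p) = (0, 23/17, 7/17)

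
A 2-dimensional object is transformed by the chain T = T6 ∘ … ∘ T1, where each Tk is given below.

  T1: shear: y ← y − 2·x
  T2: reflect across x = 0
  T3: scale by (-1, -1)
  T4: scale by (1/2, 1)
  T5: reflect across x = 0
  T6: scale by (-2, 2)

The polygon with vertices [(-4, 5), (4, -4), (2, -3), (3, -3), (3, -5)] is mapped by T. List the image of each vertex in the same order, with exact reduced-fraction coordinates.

T1 shear: y ← y − 2·x: (-4, 5) → (-4, 13); (4, -4) → (4, -12); (2, -3) → (2, -7); (3, -3) → (3, -9); (3, -5) → (3, -11)
T2 reflect across x = 0: (-4, 13) → (4, 13); (4, -12) → (-4, -12); (2, -7) → (-2, -7); (3, -9) → (-3, -9); (3, -11) → (-3, -11)
T3 scale by (-1, -1): (4, 13) → (-4, -13); (-4, -12) → (4, 12); (-2, -7) → (2, 7); (-3, -9) → (3, 9); (-3, -11) → (3, 11)
T4 scale by (1/2, 1): (-4, -13) → (-2, -13); (4, 12) → (2, 12); (2, 7) → (1, 7); (3, 9) → (3/2, 9); (3, 11) → (3/2, 11)
T5 reflect across x = 0: (-2, -13) → (2, -13); (2, 12) → (-2, 12); (1, 7) → (-1, 7); (3/2, 9) → (-3/2, 9); (3/2, 11) → (-3/2, 11)
T6 scale by (-2, 2): (2, -13) → (-4, -26); (-2, 12) → (4, 24); (-1, 7) → (2, 14); (-3/2, 9) → (3, 18); (-3/2, 11) → (3, 22)

image vertices: (-4, -26), (4, 24), (2, 14), (3, 18), (3, 22)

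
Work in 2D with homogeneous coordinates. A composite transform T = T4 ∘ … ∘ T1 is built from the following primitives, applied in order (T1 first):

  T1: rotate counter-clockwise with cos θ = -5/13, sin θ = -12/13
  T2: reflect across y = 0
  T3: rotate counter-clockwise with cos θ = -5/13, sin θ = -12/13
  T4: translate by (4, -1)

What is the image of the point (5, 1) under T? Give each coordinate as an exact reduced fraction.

T1 rotate counter-clockwise with cos θ = -5/13, sin θ = -12/13: (5, 1) → (-1, -5)
T2 reflect across y = 0: (-1, -5) → (-1, 5)
T3 rotate counter-clockwise with cos θ = -5/13, sin θ = -12/13: (-1, 5) → (5, -1)
T4 translate by (4, -1): (5, -1) → (9, -2)

T(p) = (9, -2)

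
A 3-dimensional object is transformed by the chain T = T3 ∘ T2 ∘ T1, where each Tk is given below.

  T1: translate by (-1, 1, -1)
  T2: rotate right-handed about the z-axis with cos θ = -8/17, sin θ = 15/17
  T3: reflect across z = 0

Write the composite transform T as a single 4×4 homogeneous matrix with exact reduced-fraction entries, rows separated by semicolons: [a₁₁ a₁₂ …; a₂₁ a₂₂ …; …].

T1 = [1 0 0 -1; 0 1 0 1; 0 0 1 -1; 0 0 0 1]
T2·T1 = [-8/17 -15/17 0 -7/17; 15/17 -8/17 0 -23/17; 0 0 1 -1; 0 0 0 1]
T3·…·T1 = [-8/17 -15/17 0 -7/17; 15/17 -8/17 0 -23/17; 0 0 -1 1; 0 0 0 1]

T = [-8/17 -15/17 0 -7/17; 15/17 -8/17 0 -23/17; 0 0 -1 1; 0 0 0 1]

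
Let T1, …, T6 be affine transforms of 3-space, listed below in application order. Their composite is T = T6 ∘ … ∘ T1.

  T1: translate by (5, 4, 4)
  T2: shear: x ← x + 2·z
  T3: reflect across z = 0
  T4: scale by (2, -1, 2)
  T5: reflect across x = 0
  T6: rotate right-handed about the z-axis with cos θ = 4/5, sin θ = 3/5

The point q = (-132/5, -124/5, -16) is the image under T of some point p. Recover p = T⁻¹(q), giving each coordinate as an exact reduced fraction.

T1 = [1 0 0 5; 0 1 0 4; 0 0 1 4; 0 0 0 1]
T2·T1 = [1 0 2 13; 0 1 0 4; 0 0 1 4; 0 0 0 1]
T3·…·T1 = [1 0 2 13; 0 1 0 4; 0 0 -1 -4; 0 0 0 1]
T4·…·T1 = [2 0 4 26; 0 -1 0 -4; 0 0 -2 -8; 0 0 0 1]
T5·…·T1 = [-2 0 -4 -26; 0 -1 0 -4; 0 0 -2 -8; 0 0 0 1]
T6·…·T1 = [-8/5 3/5 -16/5 -92/5; -6/5 -4/5 -12/5 -94/5; 0 0 -2 -8; 0 0 0 1]
det M = -4; M⁻¹ = [-2/5 -3/10 1 -5; 3/5 -4/5 0 -4; 0 0 -1/2 -4; 0 0 0 1]
M⁻¹ · (-132/5, -124/5, -16)ᵀ = (-3, 0, 4)ᵀ

p = (-3, 0, 4)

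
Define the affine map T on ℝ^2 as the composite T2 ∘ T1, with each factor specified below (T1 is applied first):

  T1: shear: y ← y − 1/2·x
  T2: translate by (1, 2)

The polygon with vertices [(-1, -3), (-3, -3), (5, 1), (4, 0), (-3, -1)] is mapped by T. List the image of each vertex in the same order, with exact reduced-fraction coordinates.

image vertices: (0, -1/2), (-2, 1/2), (6, 1/2), (5, 0), (-2, 5/2)

T1 shear: y ← y − 1/2·x: (-1, -3) → (-1, -5/2); (-3, -3) → (-3, -3/2); (5, 1) → (5, -3/2); (4, 0) → (4, -2); (-3, -1) → (-3, 1/2)
T2 translate by (1, 2): (-1, -5/2) → (0, -1/2); (-3, -3/2) → (-2, 1/2); (5, -3/2) → (6, 1/2); (4, -2) → (5, 0); (-3, 1/2) → (-2, 5/2)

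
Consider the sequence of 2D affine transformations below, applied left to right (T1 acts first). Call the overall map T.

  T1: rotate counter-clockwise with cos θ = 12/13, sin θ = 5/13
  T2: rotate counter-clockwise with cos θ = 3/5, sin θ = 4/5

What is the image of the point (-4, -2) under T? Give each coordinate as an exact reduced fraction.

T(p) = (62/65, -284/65)

T1 rotate counter-clockwise with cos θ = 12/13, sin θ = 5/13: (-4, -2) → (-38/13, -44/13)
T2 rotate counter-clockwise with cos θ = 3/5, sin θ = 4/5: (-38/13, -44/13) → (62/65, -284/65)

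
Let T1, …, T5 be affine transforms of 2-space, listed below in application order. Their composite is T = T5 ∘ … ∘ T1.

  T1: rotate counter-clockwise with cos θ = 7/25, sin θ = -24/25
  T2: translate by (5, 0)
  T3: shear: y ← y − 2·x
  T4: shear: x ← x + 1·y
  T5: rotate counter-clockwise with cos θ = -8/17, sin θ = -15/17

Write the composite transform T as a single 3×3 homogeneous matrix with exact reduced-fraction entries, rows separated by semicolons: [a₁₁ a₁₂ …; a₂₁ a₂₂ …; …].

T = [-322/425 -479/425 -110/17; 769/425 583/425 155/17; 0 0 1]

T1 = [7/25 24/25 0; -24/25 7/25 0; 0 0 1]
T2·T1 = [7/25 24/25 5; -24/25 7/25 0; 0 0 1]
T3·…·T1 = [7/25 24/25 5; -38/25 -41/25 -10; 0 0 1]
T4·…·T1 = [-31/25 -17/25 -5; -38/25 -41/25 -10; 0 0 1]
T5·…·T1 = [-322/425 -479/425 -110/17; 769/425 583/425 155/17; 0 0 1]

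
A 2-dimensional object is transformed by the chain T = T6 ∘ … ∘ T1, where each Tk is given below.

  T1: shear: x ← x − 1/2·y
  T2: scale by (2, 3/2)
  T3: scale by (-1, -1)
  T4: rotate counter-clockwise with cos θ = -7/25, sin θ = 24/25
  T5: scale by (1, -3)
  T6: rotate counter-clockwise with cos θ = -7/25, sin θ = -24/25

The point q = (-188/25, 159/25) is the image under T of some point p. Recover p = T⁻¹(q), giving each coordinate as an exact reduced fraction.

T1 = [1 -1/2 0; 0 1 0; 0 0 1]
T2·T1 = [2 -1 0; 0 3/2 0; 0 0 1]
T3·…·T1 = [-2 1 0; 0 -3/2 0; 0 0 1]
T4·…·T1 = [14/25 29/25 0; -48/25 69/50 0; 0 0 1]
T5·…·T1 = [14/25 29/25 0; 144/25 -207/50 0; 0 0 1]
T6·…·T1 = [3358/625 -2687/625 0; -1344/625 57/1250 0; 0 0 1]
det M = -9; M⁻¹ = [-19/3750 -2687/5625 0; -448/1875 -3358/5625 0; 0 0 1]
M⁻¹ · (-188/25, 159/25)ᵀ = (-3, -2)ᵀ

p = (-3, -2)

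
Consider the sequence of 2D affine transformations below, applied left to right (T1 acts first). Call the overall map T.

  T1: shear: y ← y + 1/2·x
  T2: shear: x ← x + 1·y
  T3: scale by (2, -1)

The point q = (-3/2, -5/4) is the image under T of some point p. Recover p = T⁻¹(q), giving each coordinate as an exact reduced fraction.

p = (-2, 9/4)

T1 = [1 0 0; 1/2 1 0; 0 0 1]
T2·T1 = [3/2 1 0; 1/2 1 0; 0 0 1]
T3·…·T1 = [3 2 0; -1/2 -1 0; 0 0 1]
det M = -2; M⁻¹ = [1/2 1 0; -1/4 -3/2 0; 0 0 1]
M⁻¹ · (-3/2, -5/4)ᵀ = (-2, 9/4)ᵀ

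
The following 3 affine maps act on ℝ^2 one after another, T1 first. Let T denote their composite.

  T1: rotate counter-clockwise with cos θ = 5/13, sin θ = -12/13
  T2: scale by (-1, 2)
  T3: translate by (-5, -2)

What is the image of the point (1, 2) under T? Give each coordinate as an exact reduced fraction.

T1 rotate counter-clockwise with cos θ = 5/13, sin θ = -12/13: (1, 2) → (29/13, -2/13)
T2 scale by (-1, 2): (29/13, -2/13) → (-29/13, -4/13)
T3 translate by (-5, -2): (-29/13, -4/13) → (-94/13, -30/13)

T(p) = (-94/13, -30/13)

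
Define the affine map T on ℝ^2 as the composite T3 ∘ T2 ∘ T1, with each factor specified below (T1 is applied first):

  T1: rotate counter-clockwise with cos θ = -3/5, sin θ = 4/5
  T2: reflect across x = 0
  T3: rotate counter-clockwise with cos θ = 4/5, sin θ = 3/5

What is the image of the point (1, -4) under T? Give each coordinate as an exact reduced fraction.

T1 rotate counter-clockwise with cos θ = -3/5, sin θ = 4/5: (1, -4) → (13/5, 16/5)
T2 reflect across x = 0: (13/5, 16/5) → (-13/5, 16/5)
T3 rotate counter-clockwise with cos θ = 4/5, sin θ = 3/5: (-13/5, 16/5) → (-4, 1)

T(p) = (-4, 1)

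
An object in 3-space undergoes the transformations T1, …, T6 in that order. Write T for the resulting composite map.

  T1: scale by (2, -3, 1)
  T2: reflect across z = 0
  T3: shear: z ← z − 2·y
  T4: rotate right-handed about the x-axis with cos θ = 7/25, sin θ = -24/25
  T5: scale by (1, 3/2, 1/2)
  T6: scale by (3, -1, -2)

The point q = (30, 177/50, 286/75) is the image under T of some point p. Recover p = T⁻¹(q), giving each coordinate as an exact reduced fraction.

T1 = [2 0 0 0; 0 -3 0 0; 0 0 1 0; 0 0 0 1]
T2·T1 = [2 0 0 0; 0 -3 0 0; 0 0 -1 0; 0 0 0 1]
T3·…·T1 = [2 0 0 0; 0 -3 0 0; 0 6 -1 0; 0 0 0 1]
T4·…·T1 = [2 0 0 0; 0 123/25 -24/25 0; 0 114/25 -7/25 0; 0 0 0 1]
T5·…·T1 = [2 0 0 0; 0 369/50 -36/25 0; 0 57/25 -7/50 0; 0 0 0 1]
T6·…·T1 = [6 0 0 0; 0 -369/50 36/25 0; 0 -114/25 7/25 0; 0 0 0 1]
det M = 27; M⁻¹ = [1/6 0 0 0; 0 14/225 -8/25 0; 0 76/75 -41/25 0; 0 0 0 1]
M⁻¹ · (30, 177/50, 286/75)ᵀ = (5, -1, -8/3)ᵀ

p = (5, -1, -8/3)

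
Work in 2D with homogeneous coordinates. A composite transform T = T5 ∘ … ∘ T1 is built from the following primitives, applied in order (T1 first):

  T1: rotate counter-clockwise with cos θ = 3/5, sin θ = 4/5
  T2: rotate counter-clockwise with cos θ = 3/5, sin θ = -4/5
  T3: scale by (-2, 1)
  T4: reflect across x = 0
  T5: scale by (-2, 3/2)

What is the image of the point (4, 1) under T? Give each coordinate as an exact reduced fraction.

T1 rotate counter-clockwise with cos θ = 3/5, sin θ = 4/5: (4, 1) → (8/5, 19/5)
T2 rotate counter-clockwise with cos θ = 3/5, sin θ = -4/5: (8/5, 19/5) → (4, 1)
T3 scale by (-2, 1): (4, 1) → (-8, 1)
T4 reflect across x = 0: (-8, 1) → (8, 1)
T5 scale by (-2, 3/2): (8, 1) → (-16, 3/2)

T(p) = (-16, 3/2)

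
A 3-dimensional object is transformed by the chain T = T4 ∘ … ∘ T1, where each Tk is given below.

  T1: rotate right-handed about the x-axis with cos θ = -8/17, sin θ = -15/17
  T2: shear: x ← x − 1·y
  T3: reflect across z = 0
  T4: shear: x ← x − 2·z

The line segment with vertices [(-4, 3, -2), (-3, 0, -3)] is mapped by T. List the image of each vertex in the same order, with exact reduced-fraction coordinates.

T1 rotate right-handed about the x-axis with cos θ = -8/17, sin θ = -15/17: (-4, 3, -2) → (-4, -54/17, -29/17); (-3, 0, -3) → (-3, -45/17, 24/17)
T2 shear: x ← x − 1·y: (-4, -54/17, -29/17) → (-14/17, -54/17, -29/17); (-3, -45/17, 24/17) → (-6/17, -45/17, 24/17)
T3 reflect across z = 0: (-14/17, -54/17, -29/17) → (-14/17, -54/17, 29/17); (-6/17, -45/17, 24/17) → (-6/17, -45/17, -24/17)
T4 shear: x ← x − 2·z: (-14/17, -54/17, 29/17) → (-72/17, -54/17, 29/17); (-6/17, -45/17, -24/17) → (42/17, -45/17, -24/17)

image vertices: (-72/17, -54/17, 29/17), (42/17, -45/17, -24/17)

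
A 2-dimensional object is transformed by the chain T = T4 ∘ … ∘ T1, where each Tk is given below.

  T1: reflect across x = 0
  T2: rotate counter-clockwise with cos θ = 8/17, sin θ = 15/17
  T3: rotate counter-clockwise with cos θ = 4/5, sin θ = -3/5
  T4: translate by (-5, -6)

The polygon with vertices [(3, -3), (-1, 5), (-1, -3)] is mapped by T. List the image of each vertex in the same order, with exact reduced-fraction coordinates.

T1 reflect across x = 0: (3, -3) → (-3, -3); (-1, 5) → (1, 5); (-1, -3) → (1, -3)
T2 rotate counter-clockwise with cos θ = 8/17, sin θ = 15/17: (-3, -3) → (21/17, -69/17); (1, 5) → (-67/17, 55/17); (1, -3) → (53/17, -9/17)
T3 rotate counter-clockwise with cos θ = 4/5, sin θ = -3/5: (21/17, -69/17) → (-123/85, -339/85); (-67/17, 55/17) → (-103/85, 421/85); (53/17, -9/17) → (37/17, -39/17)
T4 translate by (-5, -6): (-123/85, -339/85) → (-548/85, -849/85); (-103/85, 421/85) → (-528/85, -89/85); (37/17, -39/17) → (-48/17, -141/17)

image vertices: (-548/85, -849/85), (-528/85, -89/85), (-48/17, -141/17)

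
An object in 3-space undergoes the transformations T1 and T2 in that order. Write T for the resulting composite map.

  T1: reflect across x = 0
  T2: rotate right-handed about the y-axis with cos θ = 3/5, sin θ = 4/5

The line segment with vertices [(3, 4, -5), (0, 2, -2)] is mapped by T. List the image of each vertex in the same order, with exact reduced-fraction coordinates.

T1 reflect across x = 0: (3, 4, -5) → (-3, 4, -5); (0, 2, -2) → (0, 2, -2)
T2 rotate right-handed about the y-axis with cos θ = 3/5, sin θ = 4/5: (-3, 4, -5) → (-29/5, 4, -3/5); (0, 2, -2) → (-8/5, 2, -6/5)

image vertices: (-29/5, 4, -3/5), (-8/5, 2, -6/5)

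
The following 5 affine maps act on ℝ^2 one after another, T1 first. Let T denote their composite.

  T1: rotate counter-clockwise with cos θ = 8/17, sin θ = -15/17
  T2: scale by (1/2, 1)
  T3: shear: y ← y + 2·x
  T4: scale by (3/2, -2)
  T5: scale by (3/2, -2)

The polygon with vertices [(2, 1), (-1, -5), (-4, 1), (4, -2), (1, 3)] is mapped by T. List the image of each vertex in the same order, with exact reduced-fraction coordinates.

T1 rotate counter-clockwise with cos θ = 8/17, sin θ = -15/17: (2, 1) → (31/17, -22/17); (-1, -5) → (-83/17, -25/17); (-4, 1) → (-1, 4); (4, -2) → (2/17, -76/17); (1, 3) → (53/17, 9/17)
T2 scale by (1/2, 1): (31/17, -22/17) → (31/34, -22/17); (-83/17, -25/17) → (-83/34, -25/17); (-1, 4) → (-1/2, 4); (2/17, -76/17) → (1/17, -76/17); (53/17, 9/17) → (53/34, 9/17)
T3 shear: y ← y + 2·x: (31/34, -22/17) → (31/34, 9/17); (-83/34, -25/17) → (-83/34, -108/17); (-1/2, 4) → (-1/2, 3); (1/17, -76/17) → (1/17, -74/17); (53/34, 9/17) → (53/34, 62/17)
T4 scale by (3/2, -2): (31/34, 9/17) → (93/68, -18/17); (-83/34, -108/17) → (-249/68, 216/17); (-1/2, 3) → (-3/4, -6); (1/17, -74/17) → (3/34, 148/17); (53/34, 62/17) → (159/68, -124/17)
T5 scale by (3/2, -2): (93/68, -18/17) → (279/136, 36/17); (-249/68, 216/17) → (-747/136, -432/17); (-3/4, -6) → (-9/8, 12); (3/34, 148/17) → (9/68, -296/17); (159/68, -124/17) → (477/136, 248/17)

image vertices: (279/136, 36/17), (-747/136, -432/17), (-9/8, 12), (9/68, -296/17), (477/136, 248/17)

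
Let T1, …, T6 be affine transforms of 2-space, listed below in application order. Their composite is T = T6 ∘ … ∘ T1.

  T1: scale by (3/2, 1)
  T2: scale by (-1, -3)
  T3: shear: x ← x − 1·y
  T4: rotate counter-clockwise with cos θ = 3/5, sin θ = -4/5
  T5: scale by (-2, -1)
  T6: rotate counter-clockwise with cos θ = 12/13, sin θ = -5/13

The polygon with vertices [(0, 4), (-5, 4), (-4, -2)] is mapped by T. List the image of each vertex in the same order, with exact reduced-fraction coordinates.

T1 scale by (3/2, 1): (0, 4) → (0, 4); (-5, 4) → (-15/2, 4); (-4, -2) → (-6, -2)
T2 scale by (-1, -3): (0, 4) → (0, -12); (-15/2, 4) → (15/2, -12); (-6, -2) → (6, 6)
T3 shear: x ← x − 1·y: (0, -12) → (12, -12); (15/2, -12) → (39/2, -12); (6, 6) → (0, 6)
T4 rotate counter-clockwise with cos θ = 3/5, sin θ = -4/5: (12, -12) → (-12/5, -84/5); (39/2, -12) → (21/10, -114/5); (0, 6) → (24/5, 18/5)
T5 scale by (-2, -1): (-12/5, -84/5) → (24/5, 84/5); (21/10, -114/5) → (-21/5, 114/5); (24/5, 18/5) → (-48/5, -18/5)
T6 rotate counter-clockwise with cos θ = 12/13, sin θ = -5/13: (24/5, 84/5) → (708/65, 888/65); (-21/5, 114/5) → (318/65, 1473/65); (-48/5, -18/5) → (-666/65, 24/65)

image vertices: (708/65, 888/65), (318/65, 1473/65), (-666/65, 24/65)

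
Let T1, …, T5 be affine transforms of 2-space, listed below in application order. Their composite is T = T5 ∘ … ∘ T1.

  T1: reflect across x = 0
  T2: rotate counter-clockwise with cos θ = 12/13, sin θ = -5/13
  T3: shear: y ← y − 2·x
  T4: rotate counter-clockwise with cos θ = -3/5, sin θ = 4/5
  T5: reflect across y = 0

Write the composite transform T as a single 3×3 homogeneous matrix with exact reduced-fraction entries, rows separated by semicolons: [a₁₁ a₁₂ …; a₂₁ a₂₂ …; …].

T = [-16/13 -23/65 0; 27/13 -14/65 0; 0 0 1]

T1 = [-1 0 0; 0 1 0; 0 0 1]
T2·T1 = [-12/13 5/13 0; 5/13 12/13 0; 0 0 1]
T3·…·T1 = [-12/13 5/13 0; 29/13 2/13 0; 0 0 1]
T4·…·T1 = [-16/13 -23/65 0; -27/13 14/65 0; 0 0 1]
T5·…·T1 = [-16/13 -23/65 0; 27/13 -14/65 0; 0 0 1]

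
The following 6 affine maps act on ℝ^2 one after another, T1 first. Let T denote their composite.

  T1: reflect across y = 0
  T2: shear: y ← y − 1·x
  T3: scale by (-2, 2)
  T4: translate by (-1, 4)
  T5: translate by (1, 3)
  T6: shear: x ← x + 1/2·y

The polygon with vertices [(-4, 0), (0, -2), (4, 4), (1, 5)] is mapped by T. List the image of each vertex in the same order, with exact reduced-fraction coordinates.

T1 reflect across y = 0: (-4, 0) → (-4, 0); (0, -2) → (0, 2); (4, 4) → (4, -4); (1, 5) → (1, -5)
T2 shear: y ← y − 1·x: (-4, 0) → (-4, 4); (0, 2) → (0, 2); (4, -4) → (4, -8); (1, -5) → (1, -6)
T3 scale by (-2, 2): (-4, 4) → (8, 8); (0, 2) → (0, 4); (4, -8) → (-8, -16); (1, -6) → (-2, -12)
T4 translate by (-1, 4): (8, 8) → (7, 12); (0, 4) → (-1, 8); (-8, -16) → (-9, -12); (-2, -12) → (-3, -8)
T5 translate by (1, 3): (7, 12) → (8, 15); (-1, 8) → (0, 11); (-9, -12) → (-8, -9); (-3, -8) → (-2, -5)
T6 shear: x ← x + 1/2·y: (8, 15) → (31/2, 15); (0, 11) → (11/2, 11); (-8, -9) → (-25/2, -9); (-2, -5) → (-9/2, -5)

image vertices: (31/2, 15), (11/2, 11), (-25/2, -9), (-9/2, -5)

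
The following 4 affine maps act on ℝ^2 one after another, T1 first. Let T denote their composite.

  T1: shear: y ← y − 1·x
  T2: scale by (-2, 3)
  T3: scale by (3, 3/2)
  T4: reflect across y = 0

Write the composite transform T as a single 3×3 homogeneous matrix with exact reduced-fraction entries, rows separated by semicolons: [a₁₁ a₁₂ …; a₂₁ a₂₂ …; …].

T = [-6 0 0; 9/2 -9/2 0; 0 0 1]

T1 = [1 0 0; -1 1 0; 0 0 1]
T2·T1 = [-2 0 0; -3 3 0; 0 0 1]
T3·…·T1 = [-6 0 0; -9/2 9/2 0; 0 0 1]
T4·…·T1 = [-6 0 0; 9/2 -9/2 0; 0 0 1]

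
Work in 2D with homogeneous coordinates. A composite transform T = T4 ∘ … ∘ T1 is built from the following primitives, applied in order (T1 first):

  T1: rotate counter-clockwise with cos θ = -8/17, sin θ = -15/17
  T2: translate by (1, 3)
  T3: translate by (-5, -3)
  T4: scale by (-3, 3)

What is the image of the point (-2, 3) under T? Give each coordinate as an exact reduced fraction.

T(p) = (21/17, 18/17)

T1 rotate counter-clockwise with cos θ = -8/17, sin θ = -15/17: (-2, 3) → (61/17, 6/17)
T2 translate by (1, 3): (61/17, 6/17) → (78/17, 57/17)
T3 translate by (-5, -3): (78/17, 57/17) → (-7/17, 6/17)
T4 scale by (-3, 3): (-7/17, 6/17) → (21/17, 18/17)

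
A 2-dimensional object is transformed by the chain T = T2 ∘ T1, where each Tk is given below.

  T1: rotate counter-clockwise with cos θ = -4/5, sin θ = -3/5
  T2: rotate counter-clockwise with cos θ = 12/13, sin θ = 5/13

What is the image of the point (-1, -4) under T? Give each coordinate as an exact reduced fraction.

T1 rotate counter-clockwise with cos θ = -4/5, sin θ = -3/5: (-1, -4) → (-8/5, 19/5)
T2 rotate counter-clockwise with cos θ = 12/13, sin θ = 5/13: (-8/5, 19/5) → (-191/65, 188/65)

T(p) = (-191/65, 188/65)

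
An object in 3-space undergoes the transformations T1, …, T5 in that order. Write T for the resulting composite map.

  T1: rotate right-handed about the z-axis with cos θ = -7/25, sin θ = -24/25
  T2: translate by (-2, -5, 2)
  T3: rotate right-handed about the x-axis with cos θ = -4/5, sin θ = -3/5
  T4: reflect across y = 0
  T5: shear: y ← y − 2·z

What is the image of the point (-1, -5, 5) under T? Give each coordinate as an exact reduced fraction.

T1 rotate right-handed about the z-axis with cos θ = -7/25, sin θ = -24/25: (-1, -5, 5) → (-113/25, 59/25, 5)
T2 translate by (-2, -5, 2): (-113/25, 59/25, 5) → (-163/25, -66/25, 7)
T3 rotate right-handed about the x-axis with cos θ = -4/5, sin θ = -3/5: (-163/25, -66/25, 7) → (-163/25, 789/125, -502/125)
T4 reflect across y = 0: (-163/25, 789/125, -502/125) → (-163/25, -789/125, -502/125)
T5 shear: y ← y − 2·z: (-163/25, -789/125, -502/125) → (-163/25, 43/25, -502/125)

T(p) = (-163/25, 43/25, -502/125)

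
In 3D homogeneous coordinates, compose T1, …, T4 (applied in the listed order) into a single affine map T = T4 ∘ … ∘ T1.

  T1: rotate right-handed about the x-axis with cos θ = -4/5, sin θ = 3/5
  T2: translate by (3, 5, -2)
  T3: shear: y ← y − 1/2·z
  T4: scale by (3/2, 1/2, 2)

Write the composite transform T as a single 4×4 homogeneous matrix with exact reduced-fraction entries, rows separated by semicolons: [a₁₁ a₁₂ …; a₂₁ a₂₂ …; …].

T1 = [1 0 0 0; 0 -4/5 -3/5 0; 0 3/5 -4/5 0; 0 0 0 1]
T2·T1 = [1 0 0 3; 0 -4/5 -3/5 5; 0 3/5 -4/5 -2; 0 0 0 1]
T3·…·T1 = [1 0 0 3; 0 -11/10 -1/5 6; 0 3/5 -4/5 -2; 0 0 0 1]
T4·…·T1 = [3/2 0 0 9/2; 0 -11/20 -1/10 3; 0 6/5 -8/5 -4; 0 0 0 1]

T = [3/2 0 0 9/2; 0 -11/20 -1/10 3; 0 6/5 -8/5 -4; 0 0 0 1]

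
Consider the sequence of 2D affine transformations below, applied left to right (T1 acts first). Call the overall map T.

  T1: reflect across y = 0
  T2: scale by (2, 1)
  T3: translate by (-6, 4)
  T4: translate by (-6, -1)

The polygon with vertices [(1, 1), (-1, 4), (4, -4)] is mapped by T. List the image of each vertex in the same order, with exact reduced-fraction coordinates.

T1 reflect across y = 0: (1, 1) → (1, -1); (-1, 4) → (-1, -4); (4, -4) → (4, 4)
T2 scale by (2, 1): (1, -1) → (2, -1); (-1, -4) → (-2, -4); (4, 4) → (8, 4)
T3 translate by (-6, 4): (2, -1) → (-4, 3); (-2, -4) → (-8, 0); (8, 4) → (2, 8)
T4 translate by (-6, -1): (-4, 3) → (-10, 2); (-8, 0) → (-14, -1); (2, 8) → (-4, 7)

image vertices: (-10, 2), (-14, -1), (-4, 7)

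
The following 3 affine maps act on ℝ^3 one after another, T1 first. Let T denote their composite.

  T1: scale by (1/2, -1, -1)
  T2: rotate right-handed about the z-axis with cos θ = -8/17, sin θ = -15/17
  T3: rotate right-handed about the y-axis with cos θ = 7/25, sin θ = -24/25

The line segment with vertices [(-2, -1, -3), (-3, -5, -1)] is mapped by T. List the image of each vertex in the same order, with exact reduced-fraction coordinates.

T1 scale by (1/2, -1, -1): (-2, -1, -3) → (-1, 1, 3); (-3, -5, -1) → (-3/2, 5, 1)
T2 rotate right-handed about the z-axis with cos θ = -8/17, sin θ = -15/17: (-1, 1, 3) → (23/17, 7/17, 3); (-3/2, 5, 1) → (87/17, -35/34, 1)
T3 rotate right-handed about the y-axis with cos θ = 7/25, sin θ = -24/25: (23/17, 7/17, 3) → (-1063/425, 7/17, 909/425); (87/17, -35/34, 1) → (201/425, -35/34, 2207/425)

image vertices: (-1063/425, 7/17, 909/425), (201/425, -35/34, 2207/425)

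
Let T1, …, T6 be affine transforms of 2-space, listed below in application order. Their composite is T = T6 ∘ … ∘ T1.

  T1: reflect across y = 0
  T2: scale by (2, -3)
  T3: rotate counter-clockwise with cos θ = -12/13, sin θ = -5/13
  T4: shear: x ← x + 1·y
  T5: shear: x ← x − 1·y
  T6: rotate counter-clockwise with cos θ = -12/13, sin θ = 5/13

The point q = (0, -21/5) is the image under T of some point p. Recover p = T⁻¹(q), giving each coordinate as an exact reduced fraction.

T1 = [1 0 0; 0 -1 0; 0 0 1]
T2·T1 = [2 0 0; 0 3 0; 0 0 1]
T3·…·T1 = [-24/13 15/13 0; -10/13 -36/13 0; 0 0 1]
T4·…·T1 = [-34/13 -21/13 0; -10/13 -36/13 0; 0 0 1]
T5·…·T1 = [-24/13 15/13 0; -10/13 -36/13 0; 0 0 1]
T6·…·T1 = [2 0 0; 0 3 0; 0 0 1]
det M = 6; M⁻¹ = [1/2 0 0; 0 1/3 0; 0 0 1]
M⁻¹ · (0, -21/5)ᵀ = (0, -7/5)ᵀ

p = (0, -7/5)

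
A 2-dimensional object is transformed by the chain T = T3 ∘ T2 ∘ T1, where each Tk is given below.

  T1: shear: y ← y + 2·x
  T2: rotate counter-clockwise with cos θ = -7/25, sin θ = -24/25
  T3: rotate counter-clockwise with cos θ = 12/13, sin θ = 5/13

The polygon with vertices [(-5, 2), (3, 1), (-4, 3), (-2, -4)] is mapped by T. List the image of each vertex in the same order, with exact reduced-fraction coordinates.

T1 shear: y ← y + 2·x: (-5, 2) → (-5, -8); (3, 1) → (3, 7); (-4, 3) → (-4, -5); (-2, -4) → (-2, -8)
T2 rotate counter-clockwise with cos θ = -7/25, sin θ = -24/25: (-5, -8) → (-157/25, 176/25); (3, 7) → (147/25, -121/25); (-4, -5) → (-92/25, 131/25); (-2, -8) → (-178/25, 104/25)
T3 rotate counter-clockwise with cos θ = 12/13, sin θ = 5/13: (-157/25, 176/25) → (-2764/325, 1327/325); (147/25, -121/25) → (2369/325, -717/325); (-92/25, 131/25) → (-1759/325, 1112/325); (-178/25, 104/25) → (-2656/325, 358/325)

image vertices: (-2764/325, 1327/325), (2369/325, -717/325), (-1759/325, 1112/325), (-2656/325, 358/325)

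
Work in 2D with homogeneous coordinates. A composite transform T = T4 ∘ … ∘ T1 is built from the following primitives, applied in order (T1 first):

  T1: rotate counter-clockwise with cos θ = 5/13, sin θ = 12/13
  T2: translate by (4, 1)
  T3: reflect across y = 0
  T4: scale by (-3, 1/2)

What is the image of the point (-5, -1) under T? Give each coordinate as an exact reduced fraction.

T(p) = (-9, 2)

T1 rotate counter-clockwise with cos θ = 5/13, sin θ = 12/13: (-5, -1) → (-1, -5)
T2 translate by (4, 1): (-1, -5) → (3, -4)
T3 reflect across y = 0: (3, -4) → (3, 4)
T4 scale by (-3, 1/2): (3, 4) → (-9, 2)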